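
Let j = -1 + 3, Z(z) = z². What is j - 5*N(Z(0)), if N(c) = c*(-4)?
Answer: 2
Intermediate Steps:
j = 2
N(c) = -4*c
j - 5*N(Z(0)) = 2 - (-20)*0² = 2 - (-20)*0 = 2 - 5*0 = 2 + 0 = 2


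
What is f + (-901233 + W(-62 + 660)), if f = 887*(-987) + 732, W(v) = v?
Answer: -1775372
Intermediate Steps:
f = -874737 (f = -875469 + 732 = -874737)
f + (-901233 + W(-62 + 660)) = -874737 + (-901233 + (-62 + 660)) = -874737 + (-901233 + 598) = -874737 - 900635 = -1775372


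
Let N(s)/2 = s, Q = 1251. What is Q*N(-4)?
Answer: -10008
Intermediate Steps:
N(s) = 2*s
Q*N(-4) = 1251*(2*(-4)) = 1251*(-8) = -10008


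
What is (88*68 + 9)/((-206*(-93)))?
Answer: 5993/19158 ≈ 0.31282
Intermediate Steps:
(88*68 + 9)/((-206*(-93))) = (5984 + 9)/19158 = 5993*(1/19158) = 5993/19158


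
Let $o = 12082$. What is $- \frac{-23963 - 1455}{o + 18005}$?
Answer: $\frac{25418}{30087} \approx 0.84482$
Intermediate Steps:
$- \frac{-23963 - 1455}{o + 18005} = - \frac{-23963 - 1455}{12082 + 18005} = - \frac{-25418}{30087} = \left(-1\right) \left(- \frac{25418}{30087}\right) = \frac{25418}{30087}$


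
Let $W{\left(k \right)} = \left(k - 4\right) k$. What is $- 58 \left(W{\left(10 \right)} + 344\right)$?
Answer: $-23432$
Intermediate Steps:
$W{\left(k \right)} = k \left(-4 + k\right)$ ($W{\left(k \right)} = \left(-4 + k\right) k = k \left(-4 + k\right)$)
$- 58 \left(W{\left(10 \right)} + 344\right) = - 58 \left(10 \left(-4 + 10\right) + 344\right) = - 58 \left(10 \cdot 6 + 344\right) = - 58 \left(60 + 344\right) = \left(-58\right) 404 = -23432$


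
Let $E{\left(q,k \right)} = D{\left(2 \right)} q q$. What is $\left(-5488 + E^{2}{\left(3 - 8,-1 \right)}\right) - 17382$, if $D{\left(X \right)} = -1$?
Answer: $-22245$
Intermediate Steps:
$E{\left(q,k \right)} = - q^{2}$ ($E{\left(q,k \right)} = - q q = - q^{2}$)
$\left(-5488 + E^{2}{\left(3 - 8,-1 \right)}\right) - 17382 = \left(-5488 + \left(- \left(3 - 8\right)^{2}\right)^{2}\right) - 17382 = \left(-5488 + \left(- \left(-5\right)^{2}\right)^{2}\right) - 17382 = \left(-5488 + \left(\left(-1\right) 25\right)^{2}\right) - 17382 = \left(-5488 + \left(-25\right)^{2}\right) - 17382 = \left(-5488 + 625\right) - 17382 = -4863 - 17382 = -22245$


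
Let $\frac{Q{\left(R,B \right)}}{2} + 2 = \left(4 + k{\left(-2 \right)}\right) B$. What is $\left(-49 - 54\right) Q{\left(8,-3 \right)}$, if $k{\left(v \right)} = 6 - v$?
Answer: $7828$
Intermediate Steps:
$Q{\left(R,B \right)} = -4 + 24 B$ ($Q{\left(R,B \right)} = -4 + 2 \left(4 + \left(6 - -2\right)\right) B = -4 + 2 \left(4 + \left(6 + 2\right)\right) B = -4 + 2 \left(4 + 8\right) B = -4 + 2 \cdot 12 B = -4 + 24 B$)
$\left(-49 - 54\right) Q{\left(8,-3 \right)} = \left(-49 - 54\right) \left(-4 + 24 \left(-3\right)\right) = - 103 \left(-4 - 72\right) = \left(-103\right) \left(-76\right) = 7828$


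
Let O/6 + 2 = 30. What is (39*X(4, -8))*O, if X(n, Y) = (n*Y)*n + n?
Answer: -812448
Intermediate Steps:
X(n, Y) = n + Y*n**2 (X(n, Y) = (Y*n)*n + n = Y*n**2 + n = n + Y*n**2)
O = 168 (O = -12 + 6*30 = -12 + 180 = 168)
(39*X(4, -8))*O = (39*(4*(1 - 8*4)))*168 = (39*(4*(1 - 32)))*168 = (39*(4*(-31)))*168 = (39*(-124))*168 = -4836*168 = -812448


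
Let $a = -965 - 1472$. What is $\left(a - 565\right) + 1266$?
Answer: $-1736$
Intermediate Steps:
$a = -2437$
$\left(a - 565\right) + 1266 = \left(-2437 - 565\right) + 1266 = -3002 + 1266 = -1736$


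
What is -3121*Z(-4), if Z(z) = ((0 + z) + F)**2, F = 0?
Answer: -49936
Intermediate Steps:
Z(z) = z**2 (Z(z) = ((0 + z) + 0)**2 = (z + 0)**2 = z**2)
-3121*Z(-4) = -3121*(-4)**2 = -3121*16 = -49936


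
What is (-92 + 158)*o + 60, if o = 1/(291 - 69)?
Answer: 2231/37 ≈ 60.297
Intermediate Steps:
o = 1/222 ≈ 0.0045045
(-92 + 158)*o + 60 = (-92 + 158)*(1/222) + 60 = 66*(1/222) + 60 = 11/37 + 60 = 2231/37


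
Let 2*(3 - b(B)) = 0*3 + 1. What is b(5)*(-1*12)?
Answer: -30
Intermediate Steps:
b(B) = 5/2 (b(B) = 3 - (0*3 + 1)/2 = 3 - (0 + 1)/2 = 3 - ½*1 = 3 - ½ = 5/2)
b(5)*(-1*12) = 5*(-1*12)/2 = (5/2)*(-12) = -30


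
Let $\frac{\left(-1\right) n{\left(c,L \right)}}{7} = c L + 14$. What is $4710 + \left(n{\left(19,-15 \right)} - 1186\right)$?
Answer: $5421$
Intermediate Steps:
$n{\left(c,L \right)} = -98 - 7 L c$ ($n{\left(c,L \right)} = - 7 \left(c L + 14\right) = - 7 \left(L c + 14\right) = - 7 \left(14 + L c\right) = -98 - 7 L c$)
$4710 + \left(n{\left(19,-15 \right)} - 1186\right) = 4710 - \left(1284 - 1995\right) = 4710 + \left(\left(-98 + 1995\right) - 1186\right) = 4710 + \left(1897 - 1186\right) = 4710 + 711 = 5421$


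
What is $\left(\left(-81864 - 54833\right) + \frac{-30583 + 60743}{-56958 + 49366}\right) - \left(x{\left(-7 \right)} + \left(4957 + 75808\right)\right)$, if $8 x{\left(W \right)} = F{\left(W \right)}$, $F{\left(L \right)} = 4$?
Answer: $- \frac{31750105}{146} \approx -2.1747 \cdot 10^{5}$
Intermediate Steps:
$x{\left(W \right)} = \frac{1}{2}$ ($x{\left(W \right)} = \frac{1}{8} \cdot 4 = \frac{1}{2}$)
$\left(\left(-81864 - 54833\right) + \frac{-30583 + 60743}{-56958 + 49366}\right) - \left(x{\left(-7 \right)} + \left(4957 + 75808\right)\right) = \left(\left(-81864 - 54833\right) + \frac{-30583 + 60743}{-56958 + 49366}\right) - \left(\frac{1}{2} + \left(4957 + 75808\right)\right) = \left(-136697 + \frac{30160}{-7592}\right) - \left(\frac{1}{2} + 80765\right) = \left(-136697 + 30160 \left(- \frac{1}{7592}\right)\right) - \frac{161531}{2} = \left(-136697 - \frac{290}{73}\right) - \frac{161531}{2} = - \frac{9979171}{73} - \frac{161531}{2} = - \frac{31750105}{146}$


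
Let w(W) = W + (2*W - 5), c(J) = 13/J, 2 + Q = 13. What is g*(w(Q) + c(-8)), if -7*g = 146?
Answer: -15403/28 ≈ -550.11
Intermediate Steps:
g = -146/7 (g = -1/7*146 = -146/7 ≈ -20.857)
Q = 11 (Q = -2 + 13 = 11)
w(W) = -5 + 3*W (w(W) = W + (-5 + 2*W) = -5 + 3*W)
g*(w(Q) + c(-8)) = -146*((-5 + 3*11) + 13/(-8))/7 = -146*((-5 + 33) + 13*(-1/8))/7 = -146*(28 - 13/8)/7 = -146/7*211/8 = -15403/28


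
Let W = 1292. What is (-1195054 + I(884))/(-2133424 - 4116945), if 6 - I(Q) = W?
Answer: 1196340/6250369 ≈ 0.19140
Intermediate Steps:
I(Q) = -1286 (I(Q) = 6 - 1*1292 = 6 - 1292 = -1286)
(-1195054 + I(884))/(-2133424 - 4116945) = (-1195054 - 1286)/(-2133424 - 4116945) = -1196340/(-6250369) = -1196340*(-1/6250369) = 1196340/6250369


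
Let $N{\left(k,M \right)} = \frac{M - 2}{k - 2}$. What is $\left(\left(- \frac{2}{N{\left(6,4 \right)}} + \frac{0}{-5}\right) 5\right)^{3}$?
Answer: $-8000$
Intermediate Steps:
$N{\left(k,M \right)} = \frac{-2 + M}{-2 + k}$
$\left(\left(- \frac{2}{N{\left(6,4 \right)}} + \frac{0}{-5}\right) 5\right)^{3} = \left(\left(- \frac{2}{\frac{1}{-2 + 6} \left(-2 + 4\right)} + \frac{0}{-5}\right) 5\right)^{3} = \left(\left(- \frac{2}{\frac{1}{4} \cdot 2} + 0 \left(- \frac{1}{5}\right)\right) 5\right)^{3} = \left(\left(- \frac{2}{\frac{1}{4} \cdot 2} + 0\right) 5\right)^{3} = \left(\left(- 2 \frac{1}{\frac{1}{2}} + 0\right) 5\right)^{3} = \left(\left(\left(-2\right) 2 + 0\right) 5\right)^{3} = \left(\left(-4 + 0\right) 5\right)^{3} = \left(\left(-4\right) 5\right)^{3} = \left(-20\right)^{3} = -8000$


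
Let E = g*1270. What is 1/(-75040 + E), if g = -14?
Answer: -1/92820 ≈ -1.0774e-5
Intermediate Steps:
E = -17780 (E = -14*1270 = -17780)
1/(-75040 + E) = 1/(-75040 - 17780) = 1/(-92820) = -1/92820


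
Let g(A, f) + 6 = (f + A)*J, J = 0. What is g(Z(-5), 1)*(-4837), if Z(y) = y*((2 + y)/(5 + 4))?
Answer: 29022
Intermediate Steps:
Z(y) = y*(2/9 + y/9) (Z(y) = y*((2 + y)/9) = y*((2 + y)*(⅑)) = y*(2/9 + y/9))
g(A, f) = -6 (g(A, f) = -6 + (f + A)*0 = -6 + (A + f)*0 = -6 + 0 = -6)
g(Z(-5), 1)*(-4837) = -6*(-4837) = 29022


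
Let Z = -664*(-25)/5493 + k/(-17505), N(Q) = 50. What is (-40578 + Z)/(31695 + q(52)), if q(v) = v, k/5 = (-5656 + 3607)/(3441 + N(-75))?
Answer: -100889526867691/78938793877243 ≈ -1.2781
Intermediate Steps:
k = -10245/3491 (k = 5*((-5656 + 3607)/(3441 + 50)) = 5*(-2049/3491) = -10245/3491 ≈ -2.9347)
Z = 7514677991/2486496169 (Z = -664*(-25)/5493 - 10245/3491/(-17505) = 16600*(1/5493) - 10245/3491*(-1/17505) = 16600/5493 + 683/4073997 = 7514677991/2486496169 ≈ 3.0222)
(-40578 + Z)/(31695 + q(52)) = (-40578 + 7514677991/2486496169)/(31695 + 52) = -100889526867691/2486496169/31747 = -100889526867691/2486496169*1/31747 = -100889526867691/78938793877243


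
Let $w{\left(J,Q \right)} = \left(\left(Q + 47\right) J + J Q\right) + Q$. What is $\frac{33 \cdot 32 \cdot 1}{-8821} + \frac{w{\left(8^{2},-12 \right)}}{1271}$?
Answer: $\frac{11536484}{11211491} \approx 1.029$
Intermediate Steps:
$w{\left(J,Q \right)} = Q + J Q + J \left(47 + Q\right)$ ($w{\left(J,Q \right)} = \left(\left(47 + Q\right) J + J Q\right) + Q = \left(J \left(47 + Q\right) + J Q\right) + Q = \left(J Q + J \left(47 + Q\right)\right) + Q = Q + J Q + J \left(47 + Q\right)$)
$\frac{33 \cdot 32 \cdot 1}{-8821} + \frac{w{\left(8^{2},-12 \right)}}{1271} = \frac{33 \cdot 32 \cdot 1}{-8821} + \frac{-12 + 47 \cdot 8^{2} + 2 \cdot 8^{2} \left(-12\right)}{1271} = 1056 \cdot 1 \left(- \frac{1}{8821}\right) + \left(-12 + 47 \cdot 64 + 2 \cdot 64 \left(-12\right)\right) \frac{1}{1271} = 1056 \left(- \frac{1}{8821}\right) + \left(-12 + 3008 - 1536\right) \frac{1}{1271} = - \frac{1056}{8821} + 1460 \cdot \frac{1}{1271} = - \frac{1056}{8821} + \frac{1460}{1271} = \frac{11536484}{11211491}$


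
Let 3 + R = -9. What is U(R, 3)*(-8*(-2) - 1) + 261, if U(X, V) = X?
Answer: 81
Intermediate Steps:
R = -12 (R = -3 - 9 = -12)
U(R, 3)*(-8*(-2) - 1) + 261 = -12*(-8*(-2) - 1) + 261 = -12*(16 - 1) + 261 = -12*15 + 261 = -180 + 261 = 81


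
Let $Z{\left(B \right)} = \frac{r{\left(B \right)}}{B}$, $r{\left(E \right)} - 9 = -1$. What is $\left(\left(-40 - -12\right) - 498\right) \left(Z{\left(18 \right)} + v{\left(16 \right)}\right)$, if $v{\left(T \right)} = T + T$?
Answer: $- \frac{153592}{9} \approx -17066.0$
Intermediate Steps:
$r{\left(E \right)} = 8$ ($r{\left(E \right)} = 9 - 1 = 8$)
$Z{\left(B \right)} = \frac{8}{B}$
$v{\left(T \right)} = 2 T$
$\left(\left(-40 - -12\right) - 498\right) \left(Z{\left(18 \right)} + v{\left(16 \right)}\right) = \left(\left(-40 - -12\right) - 498\right) \left(\frac{8}{18} + 2 \cdot 16\right) = \left(\left(-40 + 12\right) - 498\right) \left(8 \cdot \frac{1}{18} + 32\right) = \left(-28 - 498\right) \left(\frac{4}{9} + 32\right) = \left(-526\right) \frac{292}{9} = - \frac{153592}{9}$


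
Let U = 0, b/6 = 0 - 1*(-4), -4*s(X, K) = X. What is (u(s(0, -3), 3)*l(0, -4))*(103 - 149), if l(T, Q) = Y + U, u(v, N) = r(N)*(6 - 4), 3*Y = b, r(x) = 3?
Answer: -2208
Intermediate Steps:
s(X, K) = -X/4
b = 24 (b = 6*(0 - 1*(-4)) = 6*(0 + 4) = 6*4 = 24)
Y = 8 (Y = (⅓)*24 = 8)
u(v, N) = 6 (u(v, N) = 3*(6 - 4) = 3*2 = 6)
l(T, Q) = 8 (l(T, Q) = 8 + 0 = 8)
(u(s(0, -3), 3)*l(0, -4))*(103 - 149) = (6*8)*(103 - 149) = 48*(-46) = -2208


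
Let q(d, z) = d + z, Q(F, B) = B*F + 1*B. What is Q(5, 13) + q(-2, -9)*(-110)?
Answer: 1288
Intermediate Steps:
Q(F, B) = B + B*F (Q(F, B) = B*F + B = B + B*F)
Q(5, 13) + q(-2, -9)*(-110) = 13*(1 + 5) + (-2 - 9)*(-110) = 13*6 - 11*(-110) = 78 + 1210 = 1288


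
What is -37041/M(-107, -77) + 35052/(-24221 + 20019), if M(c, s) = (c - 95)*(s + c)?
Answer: -729229509/78089968 ≈ -9.3383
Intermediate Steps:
M(c, s) = (-95 + c)*(c + s)
-37041/M(-107, -77) + 35052/(-24221 + 20019) = -37041/((-107)² - 95*(-107) - 95*(-77) - 107*(-77)) + 35052/(-24221 + 20019) = -37041/(11449 + 10165 + 7315 + 8239) + 35052/(-4202) = -37041/37168 + 35052*(-1/4202) = -37041*1/37168 - 17526/2101 = -37041/37168 - 17526/2101 = -729229509/78089968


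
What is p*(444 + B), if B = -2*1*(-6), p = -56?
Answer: -25536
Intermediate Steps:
B = 12 (B = -2*(-6) = 12)
p*(444 + B) = -56*(444 + 12) = -56*456 = -25536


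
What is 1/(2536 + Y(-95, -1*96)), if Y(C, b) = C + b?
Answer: 1/2345 ≈ 0.00042644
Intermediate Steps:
1/(2536 + Y(-95, -1*96)) = 1/(2536 + (-95 - 1*96)) = 1/(2536 + (-95 - 96)) = 1/(2536 - 191) = 1/2345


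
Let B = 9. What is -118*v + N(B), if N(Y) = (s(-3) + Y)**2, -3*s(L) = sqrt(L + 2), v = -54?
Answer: 58076/9 - 6*I ≈ 6452.9 - 6.0*I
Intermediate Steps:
s(L) = -sqrt(2 + L)/3 (s(L) = -sqrt(L + 2)/3 = -sqrt(2 + L)/3)
N(Y) = (Y - I/3)**2 (N(Y) = (-sqrt(2 - 3)/3 + Y)**2 = (-I/3 + Y)**2 = (Y - I/3)**2)
-118*v + N(B) = -118*(-54) + (-I + 3*9)**2/9 = 6372 + (-I + 27)**2/9 = 6372 + (27 - I)**2/9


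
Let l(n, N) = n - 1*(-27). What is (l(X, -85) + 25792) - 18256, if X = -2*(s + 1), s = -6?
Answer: 7573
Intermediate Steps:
X = 10 (X = -2*(-6 + 1) = -2*(-5) = 10)
l(n, N) = 27 + n (l(n, N) = n + 27 = 27 + n)
(l(X, -85) + 25792) - 18256 = ((27 + 10) + 25792) - 18256 = (37 + 25792) - 18256 = 25829 - 18256 = 7573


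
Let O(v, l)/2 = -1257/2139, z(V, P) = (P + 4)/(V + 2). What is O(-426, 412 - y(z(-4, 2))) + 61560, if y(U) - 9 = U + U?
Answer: 43891442/713 ≈ 61559.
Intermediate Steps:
z(V, P) = (4 + P)/(2 + V)
y(U) = 9 + 2*U (y(U) = 9 + (U + U) = 9 + 2*U)
O(v, l) = -838/713 (O(v, l) = 2*(-1257/2139) = 2*(-1257*1/2139) = 2*(-419/713) = -838/713)
O(-426, 412 - y(z(-4, 2))) + 61560 = -838/713 + 61560 = 43891442/713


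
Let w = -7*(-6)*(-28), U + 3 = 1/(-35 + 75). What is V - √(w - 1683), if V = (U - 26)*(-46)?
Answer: 26657/20 - I*√2859 ≈ 1332.8 - 53.47*I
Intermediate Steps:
U = -119/40 (U = -3 + 1/(-35 + 75) = -3 + 1/40 = -119/40 ≈ -2.9750)
w = -1176 (w = 42*(-28) = -1176)
V = 26657/20 (V = (-119/40 - 26)*(-46) = -1159/40*(-46) = 26657/20 ≈ 1332.8)
V - √(w - 1683) = 26657/20 - √(-1176 - 1683) = 26657/20 - √(-2859) = 26657/20 - I*√2859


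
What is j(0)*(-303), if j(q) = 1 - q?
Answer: -303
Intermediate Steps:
j(0)*(-303) = (1 - 1*0)*(-303) = (1 + 0)*(-303) = 1*(-303) = -303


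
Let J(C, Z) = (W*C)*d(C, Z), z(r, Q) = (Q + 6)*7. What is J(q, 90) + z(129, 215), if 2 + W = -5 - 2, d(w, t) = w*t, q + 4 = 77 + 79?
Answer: -18712693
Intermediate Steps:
q = 152 (q = -4 + (77 + 79) = -4 + 156 = 152)
z(r, Q) = 42 + 7*Q (z(r, Q) = (6 + Q)*7 = 42 + 7*Q)
d(w, t) = t*w
W = -9 (W = -2 + (-5 - 2) = -2 - 7 = -9)
J(C, Z) = -9*Z*C² (J(C, Z) = (-9*C)*(Z*C) = (-9*C)*(C*Z) = -9*Z*C²)
J(q, 90) + z(129, 215) = -9*90*152² + (42 + 7*215) = -9*90*23104 + (42 + 1505) = -18714240 + 1547 = -18712693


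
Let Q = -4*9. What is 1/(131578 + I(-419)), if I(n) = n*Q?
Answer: 1/146662 ≈ 6.8184e-6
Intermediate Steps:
Q = -36
I(n) = -36*n (I(n) = n*(-36) = -36*n)
1/(131578 + I(-419)) = 1/(131578 - 36*(-419)) = 1/(131578 + 15084) = 1/146662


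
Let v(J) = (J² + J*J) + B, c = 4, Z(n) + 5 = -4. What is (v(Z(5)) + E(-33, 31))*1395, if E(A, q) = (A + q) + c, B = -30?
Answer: 186930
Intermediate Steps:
Z(n) = -9 (Z(n) = -5 - 4 = -9)
E(A, q) = 4 + A + q (E(A, q) = (A + q) + 4 = 4 + A + q)
v(J) = -30 + 2*J² (v(J) = (J² + J*J) - 30 = (J² + J²) - 30 = 2*J² - 30 = -30 + 2*J²)
(v(Z(5)) + E(-33, 31))*1395 = ((-30 + 2*(-9)²) + (4 - 33 + 31))*1395 = ((-30 + 2*81) + 2)*1395 = ((-30 + 162) + 2)*1395 = (132 + 2)*1395 = 134*1395 = 186930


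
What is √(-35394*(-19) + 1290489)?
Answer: 5*√78519 ≈ 1401.1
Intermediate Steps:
√(-35394*(-19) + 1290489) = √(672486 + 1290489) = √1962975 = 5*√78519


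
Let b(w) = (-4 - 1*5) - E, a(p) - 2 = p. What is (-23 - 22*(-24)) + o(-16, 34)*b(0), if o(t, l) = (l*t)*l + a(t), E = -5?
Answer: 74545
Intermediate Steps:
a(p) = 2 + p
o(t, l) = 2 + t + t*l² (o(t, l) = (l*t)*l + (2 + t) = t*l² + (2 + t) = 2 + t + t*l²)
b(w) = -4 (b(w) = (-4 - 1*5) - 1*(-5) = (-4 - 5) + 5 = -9 + 5 = -4)
(-23 - 22*(-24)) + o(-16, 34)*b(0) = (-23 - 22*(-24)) + (2 - 16 - 16*34²)*(-4) = (-23 + 528) + (2 - 16 - 16*1156)*(-4) = 505 + (2 - 16 - 18496)*(-4) = 505 - 18510*(-4) = 505 + 74040 = 74545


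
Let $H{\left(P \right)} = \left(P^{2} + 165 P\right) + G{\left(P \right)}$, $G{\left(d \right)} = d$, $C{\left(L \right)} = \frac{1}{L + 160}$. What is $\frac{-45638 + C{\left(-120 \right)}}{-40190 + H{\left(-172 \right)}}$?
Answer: $\frac{1825519}{1566320} \approx 1.1655$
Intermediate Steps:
$C{\left(L \right)} = \frac{1}{160 + L}$
$H{\left(P \right)} = P^{2} + 166 P$ ($H{\left(P \right)} = \left(P^{2} + 165 P\right) + P = P^{2} + 166 P$)
$\frac{-45638 + C{\left(-120 \right)}}{-40190 + H{\left(-172 \right)}} = \frac{-45638 + \frac{1}{160 - 120}}{-40190 - 172 \left(166 - 172\right)} = \frac{-45638 + \frac{1}{40}}{-40190 - -1032} = \frac{-45638 + \frac{1}{40}}{-40190 + 1032} = - \frac{1825519}{40 \left(-39158\right)} = \left(- \frac{1825519}{40}\right) \left(- \frac{1}{39158}\right) = \frac{1825519}{1566320}$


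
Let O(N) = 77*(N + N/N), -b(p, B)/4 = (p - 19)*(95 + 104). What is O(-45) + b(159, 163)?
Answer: -114828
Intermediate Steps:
b(p, B) = 15124 - 796*p (b(p, B) = -4*(p - 19)*(95 + 104) = -4*(-19 + p)*199 = -4*(-3781 + 199*p) = 15124 - 796*p)
O(N) = 77 + 77*N (O(N) = 77*(N + 1) = 77*(1 + N) = 77 + 77*N)
O(-45) + b(159, 163) = (77 + 77*(-45)) + (15124 - 796*159) = (77 - 3465) + (15124 - 126564) = -3388 - 111440 = -114828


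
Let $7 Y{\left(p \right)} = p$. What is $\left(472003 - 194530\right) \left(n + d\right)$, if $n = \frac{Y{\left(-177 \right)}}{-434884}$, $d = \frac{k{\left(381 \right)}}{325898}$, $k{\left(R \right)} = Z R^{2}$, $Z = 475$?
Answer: $\frac{4160139022686665097}{70863912916} \approx 5.8706 \cdot 10^{7}$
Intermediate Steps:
$Y{\left(p \right)} = \frac{p}{7}$
$k{\left(R \right)} = 475 R^{2}$
$d = \frac{68951475}{325898}$ ($d = \frac{475 \cdot 381^{2}}{325898} = 475 \cdot 145161 \cdot \frac{1}{325898} = 68951475 \cdot \frac{1}{325898} = \frac{68951475}{325898} \approx 211.57$)
$n = \frac{177}{3044188}$ ($n = \frac{\frac{1}{7} \left(-177\right)}{-434884} = \left(- \frac{177}{7}\right) \left(- \frac{1}{434884}\right) = \frac{177}{3044188} \approx 5.8144 \cdot 10^{-5}$)
$\left(472003 - 194530\right) \left(n + d\right) = \left(472003 - 194530\right) \left(\frac{177}{3044188} + \frac{68951475}{325898}\right) = 277473 \cdot \frac{104950655230623}{496047390412} = \frac{4160139022686665097}{70863912916}$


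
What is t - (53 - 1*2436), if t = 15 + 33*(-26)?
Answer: 1540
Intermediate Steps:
t = -843 (t = 15 - 858 = -843)
t - (53 - 1*2436) = -843 - (53 - 1*2436) = -843 - (53 - 2436) = -843 - 1*(-2383) = -843 + 2383 = 1540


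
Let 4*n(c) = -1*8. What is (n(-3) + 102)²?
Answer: 10000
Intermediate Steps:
n(c) = -2 (n(c) = (-1*8)/4 = (¼)*(-8) = -2)
(n(-3) + 102)² = (-2 + 102)² = 100² = 10000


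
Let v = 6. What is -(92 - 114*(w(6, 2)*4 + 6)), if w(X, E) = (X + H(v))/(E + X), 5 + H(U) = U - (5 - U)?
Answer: 1048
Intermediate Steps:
H(U) = -10 + 2*U (H(U) = -5 + (U - (5 - U)) = -5 + (U + (-5 + U)) = -5 + (-5 + 2*U) = -10 + 2*U)
w(X, E) = (2 + X)/(E + X) (w(X, E) = (X + (-10 + 2*6))/(E + X) = (X + (-10 + 12))/(E + X) = (X + 2)/(E + X) = (2 + X)/(E + X))
-(92 - 114*(w(6, 2)*4 + 6)) = -(92 - 114*(((2 + 6)/(2 + 6))*4 + 6)) = -(92 - 114*((8/8)*4 + 6)) = -(92 - 114*(((1/8)*8)*4 + 6)) = -(92 - 114*(1*4 + 6)) = -(92 - 114*(4 + 6)) = -(92 - 114*10) = -(92 - 1140) = -1*(-1048) = 1048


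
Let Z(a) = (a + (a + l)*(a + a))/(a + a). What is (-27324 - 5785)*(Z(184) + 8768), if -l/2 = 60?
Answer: -584870485/2 ≈ -2.9244e+8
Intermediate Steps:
l = -120 (l = -2*60 = -120)
Z(a) = (a + 2*a*(-120 + a))/(2*a) (Z(a) = (a + (a - 120)*(a + a))/(a + a) = (a + (-120 + a)*(2*a))/((2*a)) = (a + 2*a*(-120 + a))*(1/(2*a)) = (a + 2*a*(-120 + a))/(2*a))
(-27324 - 5785)*(Z(184) + 8768) = (-27324 - 5785)*((-239/2 + 184) + 8768) = -33109*(129/2 + 8768) = -33109*17665/2 = -584870485/2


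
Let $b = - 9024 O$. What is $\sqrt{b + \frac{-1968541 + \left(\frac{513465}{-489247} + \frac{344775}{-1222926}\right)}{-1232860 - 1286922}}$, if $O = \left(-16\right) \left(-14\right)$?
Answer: $\frac{3 i \sqrt{14180272111810103926138538407754782241877}}{251269669522052434} \approx 1421.8 i$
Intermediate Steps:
$O = 224$
$b = -2021376$ ($b = \left(-9024\right) 224 = -2021376$)
$\sqrt{b + \frac{-1968541 + \left(\frac{513465}{-489247} + \frac{344775}{-1222926}\right)}{-1232860 - 1286922}} = \sqrt{-2021376 + \frac{-1968541 + \left(\frac{513465}{-489247} + \frac{344775}{-1222926}\right)}{-1232860 - 1286922}} = \sqrt{-2021376 + \frac{-1968541 + \left(513465 \left(- \frac{1}{489247}\right) + 344775 \left(- \frac{1}{1222926}\right)\right)}{-1232860 - 1286922}} = \sqrt{-2021376 + \frac{-1968541 - \frac{265536611005}{199437625574}}{-2519782}} = \sqrt{-2021376 + \left(-1968541 - \frac{265536611005}{199437625574}\right) \left(- \frac{1}{2519782}\right)} = \sqrt{-2021376 - - \frac{392601408421678539}{502539339044104868}} = \sqrt{-2021376 + \frac{392601408421678539}{502539339044104868}} = \sqrt{- \frac{1015820566398208099979829}{502539339044104868}} = \frac{3 i \sqrt{14180272111810103926138538407754782241877}}{251269669522052434}$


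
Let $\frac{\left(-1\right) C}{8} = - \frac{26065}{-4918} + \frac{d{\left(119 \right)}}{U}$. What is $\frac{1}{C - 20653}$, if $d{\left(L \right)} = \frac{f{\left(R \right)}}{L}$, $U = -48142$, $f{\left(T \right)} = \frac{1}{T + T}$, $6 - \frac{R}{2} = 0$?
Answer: $- \frac{42262080546}{874630634230519} \approx -4.832 \cdot 10^{-5}$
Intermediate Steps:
$R = 12$ ($R = 12 - 0 = 12 + 0 = 12$)
$f{\left(T \right)} = \frac{1}{2 T}$
$d{\left(L \right)} = \frac{1}{24 L}$ ($d{\left(L \right)} = \frac{\frac{1}{2} \cdot \frac{1}{12}}{L} = \frac{1}{24 L}$)
$C = - \frac{1791884713981}{42262080546}$ ($C = - 8 \left(- \frac{26065}{-4918} + \frac{\frac{1}{24} \cdot \frac{1}{119}}{-48142}\right) = - 8 \left(\left(-26065\right) \left(- \frac{1}{4918}\right) + \frac{1}{24} \cdot \frac{1}{119} \left(- \frac{1}{48142}\right)\right) = - 8 \left(\frac{26065}{4918} + \frac{1}{2856} \left(- \frac{1}{48142}\right)\right) = - 8 \left(\frac{26065}{4918} - \frac{1}{137493552}\right) = \left(-8\right) \frac{1791884713981}{338096644368} = - \frac{1791884713981}{42262080546} \approx -42.399$)
$\frac{1}{C - 20653} = \frac{1}{- \frac{1791884713981}{42262080546} - 20653} = \frac{1}{- \frac{874630634230519}{42262080546}} = - \frac{42262080546}{874630634230519}$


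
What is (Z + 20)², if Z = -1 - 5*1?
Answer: 196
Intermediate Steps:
Z = -6 (Z = -1 - 5 = -6)
(Z + 20)² = (-6 + 20)² = 14² = 196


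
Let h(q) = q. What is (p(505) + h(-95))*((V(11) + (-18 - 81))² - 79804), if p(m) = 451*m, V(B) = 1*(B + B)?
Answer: -16818382500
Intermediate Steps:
V(B) = 2*B (V(B) = 1*(2*B) = 2*B)
(p(505) + h(-95))*((V(11) + (-18 - 81))² - 79804) = (451*505 - 95)*((2*11 + (-18 - 81))² - 79804) = (227755 - 95)*((22 - 99)² - 79804) = 227660*((-77)² - 79804) = 227660*(5929 - 79804) = 227660*(-73875) = -16818382500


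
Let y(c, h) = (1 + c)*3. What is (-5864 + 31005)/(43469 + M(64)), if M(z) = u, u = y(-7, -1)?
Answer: 25141/43451 ≈ 0.57861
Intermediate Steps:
y(c, h) = 3 + 3*c
u = -18 (u = 3 + 3*(-7) = 3 - 21 = -18)
M(z) = -18
(-5864 + 31005)/(43469 + M(64)) = (-5864 + 31005)/(43469 - 18) = 25141/43451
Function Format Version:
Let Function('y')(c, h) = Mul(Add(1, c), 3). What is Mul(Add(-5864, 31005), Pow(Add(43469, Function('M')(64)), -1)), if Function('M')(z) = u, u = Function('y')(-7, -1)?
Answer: Rational(25141, 43451) ≈ 0.57861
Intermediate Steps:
Function('y')(c, h) = Add(3, Mul(3, c))
u = -18 (u = Add(3, Mul(3, -7)) = Add(3, -21) = -18)
Function('M')(z) = -18
Mul(Add(-5864, 31005), Pow(Add(43469, Function('M')(64)), -1)) = Mul(Add(-5864, 31005), Pow(Add(43469, -18), -1)) = Mul(25141, Pow(43451, -1)) = Mul(25141, Rational(1, 43451)) = Rational(25141, 43451)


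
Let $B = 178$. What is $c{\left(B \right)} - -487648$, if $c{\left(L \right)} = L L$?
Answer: $519332$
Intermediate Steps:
$c{\left(L \right)} = L^{2}$
$c{\left(B \right)} - -487648 = 178^{2} - -487648 = 31684 + 487648 = 519332$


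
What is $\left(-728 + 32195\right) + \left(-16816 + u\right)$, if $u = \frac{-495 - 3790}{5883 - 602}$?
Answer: $\frac{77367646}{5281} \approx 14650.0$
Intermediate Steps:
$u = - \frac{4285}{5281} \approx -0.8114$
$\left(-728 + 32195\right) + \left(-16816 + u\right) = \left(-728 + 32195\right) - \frac{88809581}{5281} = 31467 - \frac{88809581}{5281} = \frac{77367646}{5281}$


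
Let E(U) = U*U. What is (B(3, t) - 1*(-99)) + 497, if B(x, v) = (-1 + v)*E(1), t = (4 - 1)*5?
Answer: 610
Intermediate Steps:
E(U) = U**2
t = 15 (t = 3*5 = 15)
B(x, v) = -1 + v (B(x, v) = (-1 + v)*1**2 = (-1 + v)*1 = -1 + v)
(B(3, t) - 1*(-99)) + 497 = ((-1 + 15) - 1*(-99)) + 497 = (14 + 99) + 497 = 113 + 497 = 610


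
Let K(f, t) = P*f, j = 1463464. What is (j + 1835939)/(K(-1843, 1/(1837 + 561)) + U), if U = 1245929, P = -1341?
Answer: 3299403/3717392 ≈ 0.88756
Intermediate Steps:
K(f, t) = -1341*f
(j + 1835939)/(K(-1843, 1/(1837 + 561)) + U) = (1463464 + 1835939)/(-1341*(-1843) + 1245929) = 3299403/(2471463 + 1245929) = 3299403/3717392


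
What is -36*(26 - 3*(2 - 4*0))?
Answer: -720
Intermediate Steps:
-36*(26 - 3*(2 - 4*0)) = -36*(26 - 3*(2 + 0)) = -36*(26 - 3*2) = -36*(26 - 6) = -36*20 = -720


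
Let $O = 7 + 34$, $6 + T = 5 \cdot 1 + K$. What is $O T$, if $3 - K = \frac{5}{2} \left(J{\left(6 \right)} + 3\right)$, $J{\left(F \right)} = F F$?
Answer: $- \frac{7831}{2} \approx -3915.5$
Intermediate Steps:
$J{\left(F \right)} = F^{2}$
$K = - \frac{189}{2}$ ($K = 3 - \frac{5}{2} \left(6^{2} + 3\right) = 3 - 5 \cdot \frac{1}{2} \left(36 + 3\right) = 3 - \frac{5}{2} \cdot 39 = 3 - \frac{195}{2} = - \frac{189}{2} \approx -94.5$)
$T = - \frac{191}{2}$ ($T = -6 + \left(5 \cdot 1 - \frac{189}{2}\right) = -6 + \left(5 - \frac{189}{2}\right) = -6 - \frac{179}{2} = - \frac{191}{2} \approx -95.5$)
$O = 41$
$O T = 41 \left(- \frac{191}{2}\right) = - \frac{7831}{2}$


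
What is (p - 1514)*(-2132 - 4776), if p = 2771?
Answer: -8683356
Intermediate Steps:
(p - 1514)*(-2132 - 4776) = (2771 - 1514)*(-2132 - 4776) = 1257*(-6908) = -8683356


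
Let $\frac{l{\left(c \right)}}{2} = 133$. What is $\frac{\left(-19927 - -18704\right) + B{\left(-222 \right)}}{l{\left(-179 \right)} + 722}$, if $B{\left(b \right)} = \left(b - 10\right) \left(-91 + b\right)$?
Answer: $\frac{71393}{988} \approx 72.26$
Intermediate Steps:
$l{\left(c \right)} = 266$ ($l{\left(c \right)} = 2 \cdot 133 = 266$)
$B{\left(b \right)} = \left(-91 + b\right) \left(-10 + b\right)$ ($B{\left(b \right)} = \left(-10 + b\right) \left(-91 + b\right) = \left(-91 + b\right) \left(-10 + b\right)$)
$\frac{\left(-19927 - -18704\right) + B{\left(-222 \right)}}{l{\left(-179 \right)} + 722} = \frac{\left(-19927 - -18704\right) + \left(910 + \left(-222\right)^{2} - -22422\right)}{266 + 722} = \frac{\left(-19927 + 18704\right) + \left(910 + 49284 + 22422\right)}{988} = \left(-1223 + 72616\right) \frac{1}{988} = 71393 \cdot \frac{1}{988} = \frac{71393}{988}$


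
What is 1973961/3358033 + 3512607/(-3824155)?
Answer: -4246717394076/12841638687115 ≈ -0.33070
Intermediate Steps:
1973961/3358033 + 3512607/(-3824155) = 1973961*(1/3358033) + 3512607*(-1/3824155) = 1973961/3358033 - 3512607/3824155 = -4246717394076/12841638687115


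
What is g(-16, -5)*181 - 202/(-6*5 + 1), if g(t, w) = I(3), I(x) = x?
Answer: 15949/29 ≈ 549.97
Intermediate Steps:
g(t, w) = 3
g(-16, -5)*181 - 202/(-6*5 + 1) = 3*181 - 202/(-6*5 + 1) = 543 - 202/(-30 + 1) = 543 - 202/(-29) = 543 - 202*(-1/29) = 543 + 202/29 = 15949/29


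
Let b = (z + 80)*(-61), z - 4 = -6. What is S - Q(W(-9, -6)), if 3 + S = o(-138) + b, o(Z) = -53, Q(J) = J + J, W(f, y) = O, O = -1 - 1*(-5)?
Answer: -4822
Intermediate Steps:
z = -2 (z = 4 - 6 = -2)
O = 4 (O = -1 + 5 = 4)
W(f, y) = 4
Q(J) = 2*J
b = -4758 (b = (-2 + 80)*(-61) = 78*(-61) = -4758)
S = -4814 (S = -3 + (-53 - 4758) = -3 - 4811 = -4814)
S - Q(W(-9, -6)) = -4814 - 2*4 = -4814 - 1*8 = -4814 - 8 = -4822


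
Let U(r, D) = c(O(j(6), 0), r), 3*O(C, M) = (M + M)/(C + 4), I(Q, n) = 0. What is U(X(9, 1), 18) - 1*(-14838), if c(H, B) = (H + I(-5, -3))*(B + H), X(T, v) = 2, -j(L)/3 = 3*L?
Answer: 14838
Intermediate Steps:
j(L) = -9*L
O(C, M) = 2*M/(3*(4 + C)) (O(C, M) = ((M + M)/(C + 4))/3 = ((2*M)/(4 + C))/3 = (2*M/(4 + C))/3 = 2*M/(3*(4 + C)))
c(H, B) = H*(B + H) (c(H, B) = (H + 0)*(B + H) = H*(B + H))
U(r, D) = 0 (U(r, D) = ((⅔)*0/(4 - 9*6))*(r + (⅔)*0/(4 - 9*6)) = ((⅔)*0/(4 - 54))*(r + (⅔)*0/(4 - 54)) = ((⅔)*0/(-50))*(r + (⅔)*0/(-50)) = ((⅔)*0*(-1/50))*(r + (⅔)*0*(-1/50)) = 0*(r + 0) = 0*r = 0)
U(X(9, 1), 18) - 1*(-14838) = 0 - 1*(-14838) = 0 + 14838 = 14838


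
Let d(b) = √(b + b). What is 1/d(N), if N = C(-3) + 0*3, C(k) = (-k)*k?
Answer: -I*√2/6 ≈ -0.2357*I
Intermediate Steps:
C(k) = -k²
N = -9 (N = -1*(-3)² + 0*3 = -1*9 + 0 = -9 + 0 = -9)
d(b) = √2*√b (d(b) = √(2*b) = √2*√b)
1/d(N) = 1/(√2*√(-9)) = 1/(√2*(3*I)) = 1/(3*I*√2) = -I*√2/6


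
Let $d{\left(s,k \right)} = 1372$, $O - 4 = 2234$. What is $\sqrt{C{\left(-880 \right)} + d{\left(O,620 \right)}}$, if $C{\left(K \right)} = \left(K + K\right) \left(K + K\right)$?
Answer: $2 \sqrt{774743} \approx 1760.4$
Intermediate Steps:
$O = 2238$ ($O = 4 + 2234 = 2238$)
$C{\left(K \right)} = 4 K^{2}$ ($C{\left(K \right)} = 2 K 2 K = 4 K^{2}$)
$\sqrt{C{\left(-880 \right)} + d{\left(O,620 \right)}} = \sqrt{4 \left(-880\right)^{2} + 1372} = \sqrt{4 \cdot 774400 + 1372} = \sqrt{3097600 + 1372} = \sqrt{3098972} = 2 \sqrt{774743}$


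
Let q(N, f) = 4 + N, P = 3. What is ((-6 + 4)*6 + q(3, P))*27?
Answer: -135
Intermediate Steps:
((-6 + 4)*6 + q(3, P))*27 = ((-6 + 4)*6 + (4 + 3))*27 = (-2*6 + 7)*27 = (-12 + 7)*27 = -5*27 = -135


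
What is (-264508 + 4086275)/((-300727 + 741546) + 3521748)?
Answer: 3821767/3962567 ≈ 0.96447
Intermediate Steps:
(-264508 + 4086275)/((-300727 + 741546) + 3521748) = 3821767/(440819 + 3521748) = 3821767/3962567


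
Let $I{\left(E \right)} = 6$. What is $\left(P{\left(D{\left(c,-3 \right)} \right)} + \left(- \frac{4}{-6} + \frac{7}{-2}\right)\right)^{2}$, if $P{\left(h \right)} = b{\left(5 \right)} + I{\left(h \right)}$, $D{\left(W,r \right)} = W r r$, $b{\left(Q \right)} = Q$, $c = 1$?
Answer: $\frac{2401}{36} \approx 66.694$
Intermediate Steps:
$D{\left(W,r \right)} = W r^{2}$
$P{\left(h \right)} = 11$ ($P{\left(h \right)} = 5 + 6 = 11$)
$\left(P{\left(D{\left(c,-3 \right)} \right)} + \left(- \frac{4}{-6} + \frac{7}{-2}\right)\right)^{2} = \left(11 + \left(- \frac{4}{-6} + \frac{7}{-2}\right)\right)^{2} = \left(11 + \left(\left(-4\right) \left(- \frac{1}{6}\right) + 7 \left(- \frac{1}{2}\right)\right)\right)^{2} = \left(11 + \left(\frac{2}{3} - \frac{7}{2}\right)\right)^{2} = \left(11 - \frac{17}{6}\right)^{2} = \left(\frac{49}{6}\right)^{2} = \frac{2401}{36}$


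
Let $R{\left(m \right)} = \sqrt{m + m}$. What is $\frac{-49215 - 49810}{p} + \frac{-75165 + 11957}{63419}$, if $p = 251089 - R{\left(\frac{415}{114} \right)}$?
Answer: $- \frac{317025297603411731}{227902778232843358} - \frac{99025 \sqrt{23655}}{3593604097082} \approx -1.3911$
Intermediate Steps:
$R{\left(m \right)} = \sqrt{2} \sqrt{m}$ ($R{\left(m \right)} = \sqrt{2 m} = \sqrt{2} \sqrt{m}$)
$p = 251089 - \frac{\sqrt{23655}}{57}$ ($p = 251089 - \sqrt{2} \sqrt{\frac{415}{114}} = 251089 - \sqrt{2} \frac{\sqrt{47310}}{114} = 251089 - \frac{\sqrt{23655}}{57} \approx 2.5109 \cdot 10^{5}$)
$\frac{-49215 - 49810}{p} + \frac{-75165 + 11957}{63419} = \frac{-49215 - 49810}{251089 - \frac{\sqrt{23655}}{57}} + \frac{-75165 + 11957}{63419} = - \frac{99025}{251089 - \frac{\sqrt{23655}}{57}} - \frac{63208}{63419} = - \frac{63208}{63419} - \frac{99025}{251089 - \frac{\sqrt{23655}}{57}}$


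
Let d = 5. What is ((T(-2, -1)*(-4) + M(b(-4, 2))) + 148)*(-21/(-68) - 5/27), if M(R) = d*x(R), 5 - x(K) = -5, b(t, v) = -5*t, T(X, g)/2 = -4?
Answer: 26105/918 ≈ 28.437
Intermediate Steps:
T(X, g) = -8 (T(X, g) = 2*(-4) = -8)
x(K) = 10 (x(K) = 5 - 1*(-5) = 5 + 5 = 10)
M(R) = 50 (M(R) = 5*10 = 50)
((T(-2, -1)*(-4) + M(b(-4, 2))) + 148)*(-21/(-68) - 5/27) = ((-8*(-4) + 50) + 148)*(-21/(-68) - 5/27) = ((32 + 50) + 148)*(-21*(-1/68) - 5*1/27) = (82 + 148)*(21/68 - 5/27) = 230*(227/1836) = 26105/918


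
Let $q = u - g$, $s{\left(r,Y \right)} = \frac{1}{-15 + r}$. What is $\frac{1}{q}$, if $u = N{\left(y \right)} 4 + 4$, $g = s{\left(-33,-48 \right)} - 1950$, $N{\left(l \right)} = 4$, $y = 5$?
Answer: $\frac{48}{94561} \approx 0.00050761$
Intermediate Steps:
$g = - \frac{93601}{48}$ ($g = \frac{1}{-15 - 33} - 1950 = \frac{1}{-48} - 1950 = - \frac{1}{48} - 1950 = - \frac{93601}{48} \approx -1950.0$)
$u = 20$ ($u = 4 \cdot 4 + 4 = 16 + 4 = 20$)
$q = \frac{94561}{48}$ ($q = 20 - - \frac{93601}{48} = 20 + \frac{93601}{48} = \frac{94561}{48} \approx 1970.0$)
$\frac{1}{q} = \frac{1}{\frac{94561}{48}} = \frac{48}{94561}$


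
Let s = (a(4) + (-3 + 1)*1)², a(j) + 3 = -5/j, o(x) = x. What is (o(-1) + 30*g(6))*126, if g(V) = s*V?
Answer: 1771623/2 ≈ 8.8581e+5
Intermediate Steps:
a(j) = -3 - 5/j
s = 625/16 (s = ((-3 - 5/4) + (-3 + 1)*1)² = ((-3 - 5*¼) - 2*1)² = ((-3 - 5/4) - 2)² = (-17/4 - 2)² = (-25/4)² = 625/16 ≈ 39.063)
g(V) = 625*V/16
(o(-1) + 30*g(6))*126 = (-1 + 30*((625/16)*6))*126 = (-1 + 30*(1875/8))*126 = (-1 + 28125/4)*126 = (28121/4)*126 = 1771623/2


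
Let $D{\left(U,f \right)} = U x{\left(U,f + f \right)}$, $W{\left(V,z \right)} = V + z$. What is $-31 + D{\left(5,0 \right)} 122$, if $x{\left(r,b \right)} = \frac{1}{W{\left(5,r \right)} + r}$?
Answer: $\frac{29}{3} \approx 9.6667$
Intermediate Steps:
$x{\left(r,b \right)} = \frac{1}{5 + 2 r}$ ($x{\left(r,b \right)} = \frac{1}{\left(5 + r\right) + r} = \frac{1}{5 + 2 r}$)
$D{\left(U,f \right)} = \frac{U}{5 + 2 U}$
$-31 + D{\left(5,0 \right)} 122 = -31 + \frac{5}{5 + 2 \cdot 5} \cdot 122 = -31 + \frac{5}{5 + 10} \cdot 122 = -31 + \frac{5}{15} \cdot 122 = -31 + 5 \cdot \frac{1}{15} \cdot 122 = -31 + \frac{1}{3} \cdot 122 = -31 + \frac{122}{3} = \frac{29}{3}$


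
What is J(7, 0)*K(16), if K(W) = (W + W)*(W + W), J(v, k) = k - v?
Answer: -7168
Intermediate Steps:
K(W) = 4*W**2 (K(W) = (2*W)*(2*W) = 4*W**2)
J(7, 0)*K(16) = (0 - 1*7)*(4*16**2) = (0 - 7)*(4*256) = -7*1024 = -7168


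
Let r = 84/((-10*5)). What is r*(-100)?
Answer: 168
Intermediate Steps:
r = -42/25 (r = 84/(-50) = 84*(-1/50) = -42/25 ≈ -1.6800)
r*(-100) = -42/25*(-100) = 168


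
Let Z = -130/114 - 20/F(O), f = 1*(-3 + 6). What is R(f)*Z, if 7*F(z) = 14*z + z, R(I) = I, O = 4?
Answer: -198/19 ≈ -10.421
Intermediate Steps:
f = 3 (f = 1*3 = 3)
F(z) = 15*z/7 (F(z) = (14*z + z)/7 = (15*z)/7 = 15*z/7)
Z = -66/19 (Z = -130/114 - 20/((15/7)*4) = -130*1/114 - 20/60/7 = -65/57 - 20*7/60 = -65/57 - 7/3 = -66/19 ≈ -3.4737)
R(f)*Z = 3*(-66/19) = -198/19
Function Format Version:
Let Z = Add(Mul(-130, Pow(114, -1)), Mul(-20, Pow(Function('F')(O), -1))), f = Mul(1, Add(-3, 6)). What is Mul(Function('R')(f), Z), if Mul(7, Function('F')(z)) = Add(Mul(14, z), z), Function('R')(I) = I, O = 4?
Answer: Rational(-198, 19) ≈ -10.421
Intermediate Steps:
f = 3 (f = Mul(1, 3) = 3)
Function('F')(z) = Mul(Rational(15, 7), z) (Function('F')(z) = Mul(Rational(1, 7), Add(Mul(14, z), z)) = Mul(Rational(1, 7), Mul(15, z)) = Mul(Rational(15, 7), z))
Z = Rational(-66, 19) (Z = Add(Mul(-130, Pow(114, -1)), Mul(-20, Pow(Mul(Rational(15, 7), 4), -1))) = Add(Mul(-130, Rational(1, 114)), Mul(-20, Pow(Rational(60, 7), -1))) = Add(Rational(-65, 57), Mul(-20, Rational(7, 60))) = Add(Rational(-65, 57), Rational(-7, 3)) = Rational(-66, 19) ≈ -3.4737)
Mul(Function('R')(f), Z) = Mul(3, Rational(-66, 19)) = Rational(-198, 19)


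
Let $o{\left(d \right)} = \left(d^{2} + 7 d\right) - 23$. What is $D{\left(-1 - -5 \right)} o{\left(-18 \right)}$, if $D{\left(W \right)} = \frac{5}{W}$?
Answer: $\frac{875}{4} \approx 218.75$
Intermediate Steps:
$o{\left(d \right)} = -23 + d^{2} + 7 d$
$D{\left(-1 - -5 \right)} o{\left(-18 \right)} = \frac{5}{-1 - -5} \left(-23 + \left(-18\right)^{2} + 7 \left(-18\right)\right) = \frac{5}{-1 + 5} \left(-23 + 324 - 126\right) = \frac{5}{4} \cdot 175 = \frac{875}{4}$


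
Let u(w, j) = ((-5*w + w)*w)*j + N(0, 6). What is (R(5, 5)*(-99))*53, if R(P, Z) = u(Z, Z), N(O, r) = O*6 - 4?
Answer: 2644488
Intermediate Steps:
N(O, r) = -4 + 6*O (N(O, r) = 6*O - 4 = -4 + 6*O)
u(w, j) = -4 - 4*j*w**2 (u(w, j) = ((-5*w + w)*w)*j + (-4 + 6*0) = ((-4*w)*w)*j + (-4 + 0) = (-4*w**2)*j - 4 = -4*j*w**2 - 4 = -4 - 4*j*w**2)
R(P, Z) = -4 - 4*Z**3 (R(P, Z) = -4 - 4*Z*Z**2 = -4 - 4*Z**3)
(R(5, 5)*(-99))*53 = ((-4 - 4*5**3)*(-99))*53 = ((-4 - 4*125)*(-99))*53 = ((-4 - 500)*(-99))*53 = -504*(-99)*53 = 49896*53 = 2644488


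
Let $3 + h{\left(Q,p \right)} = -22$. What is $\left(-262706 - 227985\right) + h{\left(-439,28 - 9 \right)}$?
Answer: $-490716$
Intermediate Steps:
$h{\left(Q,p \right)} = -25$ ($h{\left(Q,p \right)} = -3 - 22 = -25$)
$\left(-262706 - 227985\right) + h{\left(-439,28 - 9 \right)} = \left(-262706 - 227985\right) - 25 = -490691 - 25 = -490716$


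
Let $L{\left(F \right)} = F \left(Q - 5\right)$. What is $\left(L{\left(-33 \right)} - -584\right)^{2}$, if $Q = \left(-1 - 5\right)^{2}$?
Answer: $192721$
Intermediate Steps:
$Q = 36$ ($Q = \left(-6\right)^{2} = 36$)
$L{\left(F \right)} = 31 F$ ($L{\left(F \right)} = F \left(36 - 5\right) = F 31 = 31 F$)
$\left(L{\left(-33 \right)} - -584\right)^{2} = \left(31 \left(-33\right) - -584\right)^{2} = \left(-1023 + 584\right)^{2} = \left(-439\right)^{2} = 192721$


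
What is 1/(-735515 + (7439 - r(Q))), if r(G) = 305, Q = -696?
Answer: -1/728381 ≈ -1.3729e-6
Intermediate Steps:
1/(-735515 + (7439 - r(Q))) = 1/(-735515 + (7439 - 1*305)) = 1/(-735515 + (7439 - 305)) = 1/(-735515 + 7134) = 1/(-728381) = -1/728381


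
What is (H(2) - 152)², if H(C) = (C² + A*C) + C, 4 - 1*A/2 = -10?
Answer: 8100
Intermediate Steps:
A = 28 (A = 8 - 2*(-10) = 8 + 20 = 28)
H(C) = C² + 29*C (H(C) = (C² + 28*C) + C = C² + 29*C)
(H(2) - 152)² = (2*(29 + 2) - 152)² = (2*31 - 152)² = (62 - 152)² = (-90)² = 8100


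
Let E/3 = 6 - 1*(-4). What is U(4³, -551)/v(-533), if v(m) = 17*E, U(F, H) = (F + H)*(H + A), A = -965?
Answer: 369146/255 ≈ 1447.6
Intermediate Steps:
E = 30 (E = 3*(6 - 1*(-4)) = 3*(6 + 4) = 3*10 = 30)
U(F, H) = (-965 + H)*(F + H) (U(F, H) = (F + H)*(H - 965) = (F + H)*(-965 + H) = (-965 + H)*(F + H))
v(m) = 510 (v(m) = 17*30 = 510)
U(4³, -551)/v(-533) = ((-551)² - 965*4³ - 965*(-551) + 4³*(-551))/510 = (303601 - 965*64 + 531715 + 64*(-551))*(1/510) = (303601 - 61760 + 531715 - 35264)*(1/510) = 738292*(1/510) = 369146/255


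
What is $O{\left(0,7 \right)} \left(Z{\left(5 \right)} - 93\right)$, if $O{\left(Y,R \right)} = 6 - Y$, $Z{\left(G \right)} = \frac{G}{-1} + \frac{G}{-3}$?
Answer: $-598$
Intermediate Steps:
$Z{\left(G \right)} = - \frac{4 G}{3}$ ($Z{\left(G \right)} = G \left(-1\right) + G \left(- \frac{1}{3}\right) = - G - \frac{G}{3} = - \frac{4 G}{3}$)
$O{\left(0,7 \right)} \left(Z{\left(5 \right)} - 93\right) = \left(6 - 0\right) \left(\left(- \frac{4}{3}\right) 5 - 93\right) = \left(6 + 0\right) \left(- \frac{20}{3} - 93\right) = 6 \left(- \frac{299}{3}\right) = -598$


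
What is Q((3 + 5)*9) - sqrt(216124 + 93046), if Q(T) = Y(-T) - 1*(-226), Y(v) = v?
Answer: 154 - sqrt(309170) ≈ -402.03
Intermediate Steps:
Q(T) = 226 - T (Q(T) = -T - 1*(-226) = -T + 226 = 226 - T)
Q((3 + 5)*9) - sqrt(216124 + 93046) = (226 - (3 + 5)*9) - sqrt(216124 + 93046) = (226 - 8*9) - sqrt(309170) = (226 - 1*72) - sqrt(309170) = (226 - 72) - sqrt(309170) = 154 - sqrt(309170)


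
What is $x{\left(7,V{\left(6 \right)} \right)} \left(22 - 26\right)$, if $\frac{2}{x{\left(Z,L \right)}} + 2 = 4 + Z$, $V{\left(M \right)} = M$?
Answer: $- \frac{8}{9} \approx -0.88889$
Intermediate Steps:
$x{\left(Z,L \right)} = \frac{2}{2 + Z}$ ($x{\left(Z,L \right)} = \frac{2}{-2 + \left(4 + Z\right)} = \frac{2}{2 + Z}$)
$x{\left(7,V{\left(6 \right)} \right)} \left(22 - 26\right) = \frac{2}{2 + 7} \left(22 - 26\right) = \frac{2}{9} \left(-4\right) = - \frac{8}{9}$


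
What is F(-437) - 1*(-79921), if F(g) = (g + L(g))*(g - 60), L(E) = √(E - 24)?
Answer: 297110 - 497*I*√461 ≈ 2.9711e+5 - 10671.0*I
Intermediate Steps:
L(E) = √(-24 + E)
F(g) = (-60 + g)*(g + √(-24 + g)) (F(g) = (g + √(-24 + g))*(g - 60) = (g + √(-24 + g))*(-60 + g) = (-60 + g)*(g + √(-24 + g)))
F(-437) - 1*(-79921) = ((-437)² - 60*(-437) - 60*√(-24 - 437) - 437*√(-24 - 437)) - 1*(-79921) = (190969 + 26220 - 60*I*√461 - 437*I*√461) + 79921 = (217189 - 497*I*√461) + 79921 = 297110 - 497*I*√461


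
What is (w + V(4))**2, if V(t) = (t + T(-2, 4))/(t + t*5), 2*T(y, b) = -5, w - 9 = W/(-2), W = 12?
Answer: 2401/256 ≈ 9.3789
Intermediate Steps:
w = 3 (w = 9 + 12/(-2) = 9 + 12*(-1/2) = 9 - 6 = 3)
T(y, b) = -5/2 (T(y, b) = (1/2)*(-5) = -5/2)
V(t) = (-5/2 + t)/(6*t) (V(t) = (t - 5/2)/(t + t*5) = (-5/2 + t)/(t + 5*t) = (-5/2 + t)/((6*t)) = (-5/2 + t)*(1/(6*t)) = (-5/2 + t)/(6*t))
(w + V(4))**2 = (3 + (1/12)*(-5 + 2*4)/4)**2 = (3 + (1/12)*(1/4)*(-5 + 8))**2 = (3 + (1/12)*(1/4)*3)**2 = (3 + 1/16)**2 = (49/16)**2 = 2401/256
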